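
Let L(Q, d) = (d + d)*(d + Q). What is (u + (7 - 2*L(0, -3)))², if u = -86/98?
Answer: 2143296/2401 ≈ 892.67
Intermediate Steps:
u = -43/49 (u = -86*1/98 = -43/49 ≈ -0.87755)
L(Q, d) = 2*d*(Q + d) (L(Q, d) = (2*d)*(Q + d) = 2*d*(Q + d))
(u + (7 - 2*L(0, -3)))² = (-43/49 + (7 - 4*(-3)*(0 - 3)))² = (-43/49 + (7 - 4*(-3)*(-3)))² = (-43/49 + (7 - 2*18))² = (-43/49 + (7 - 36))² = (-43/49 - 29)² = (-1464/49)² = 2143296/2401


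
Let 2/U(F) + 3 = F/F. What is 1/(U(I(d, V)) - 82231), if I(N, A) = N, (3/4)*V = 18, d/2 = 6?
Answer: -1/82232 ≈ -1.2161e-5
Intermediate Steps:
d = 12 (d = 2*6 = 12)
V = 24 (V = (4/3)*18 = 24)
U(F) = -1 (U(F) = 2/(-3 + F/F) = 2/(-3 + 1) = 2/(-2) = 2*(-½) = -1)
1/(U(I(d, V)) - 82231) = 1/(-1 - 82231) = 1/(-82232) = -1/82232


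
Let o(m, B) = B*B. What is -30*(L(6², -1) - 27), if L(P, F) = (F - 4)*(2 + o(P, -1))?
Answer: 1260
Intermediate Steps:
o(m, B) = B²
L(P, F) = -12 + 3*F (L(P, F) = (F - 4)*(2 + (-1)²) = (-4 + F)*(2 + 1) = (-4 + F)*3 = -12 + 3*F)
-30*(L(6², -1) - 27) = -30*((-12 + 3*(-1)) - 27) = -30*((-12 - 3) - 27) = -30*(-15 - 27) = -30*(-42) = 1260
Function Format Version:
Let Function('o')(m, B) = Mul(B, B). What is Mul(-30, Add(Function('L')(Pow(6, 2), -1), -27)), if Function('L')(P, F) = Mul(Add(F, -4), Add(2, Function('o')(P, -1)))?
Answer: 1260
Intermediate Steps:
Function('o')(m, B) = Pow(B, 2)
Function('L')(P, F) = Add(-12, Mul(3, F)) (Function('L')(P, F) = Mul(Add(F, -4), Add(2, Pow(-1, 2))) = Mul(Add(-4, F), Add(2, 1)) = Mul(Add(-4, F), 3) = Add(-12, Mul(3, F)))
Mul(-30, Add(Function('L')(Pow(6, 2), -1), -27)) = Mul(-30, Add(Add(-12, Mul(3, -1)), -27)) = Mul(-30, Add(Add(-12, -3), -27)) = Mul(-30, Add(-15, -27)) = Mul(-30, -42) = 1260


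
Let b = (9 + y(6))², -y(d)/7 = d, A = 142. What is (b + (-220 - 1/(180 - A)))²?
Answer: 1090386441/1444 ≈ 7.5512e+5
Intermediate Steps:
y(d) = -7*d
b = 1089 (b = (9 - 7*6)² = (9 - 42)² = (-33)² = 1089)
(b + (-220 - 1/(180 - A)))² = (1089 + (-220 - 1/(180 - 1*142)))² = (1089 + (-220 - 1/(180 - 142)))² = (1089 + (-220 - 1/38))² = (1089 - 8361/38)² = (33021/38)² = 1090386441/1444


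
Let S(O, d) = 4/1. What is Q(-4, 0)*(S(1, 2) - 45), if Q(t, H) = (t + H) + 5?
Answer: -41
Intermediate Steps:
S(O, d) = 4 (S(O, d) = 4*1 = 4)
Q(t, H) = 5 + H + t (Q(t, H) = (H + t) + 5 = 5 + H + t)
Q(-4, 0)*(S(1, 2) - 45) = (5 + 0 - 4)*(4 - 45) = 1*(-41) = -41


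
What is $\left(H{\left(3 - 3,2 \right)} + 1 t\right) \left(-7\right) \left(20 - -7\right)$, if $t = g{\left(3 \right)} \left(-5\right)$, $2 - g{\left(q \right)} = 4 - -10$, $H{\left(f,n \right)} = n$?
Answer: $-11718$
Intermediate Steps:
$g{\left(q \right)} = -12$ ($g{\left(q \right)} = 2 - \left(4 - -10\right) = 2 - \left(4 + 10\right) = 2 - 14 = -12$)
$t = 60$ ($t = \left(-12\right) \left(-5\right) = 60$)
$\left(H{\left(3 - 3,2 \right)} + 1 t\right) \left(-7\right) \left(20 - -7\right) = \left(2 + 1 \cdot 60\right) \left(-7\right) \left(20 - -7\right) = \left(2 + 60\right) \left(-7\right) \left(20 + 7\right) = 62 \left(-7\right) 27 = \left(-434\right) 27 = -11718$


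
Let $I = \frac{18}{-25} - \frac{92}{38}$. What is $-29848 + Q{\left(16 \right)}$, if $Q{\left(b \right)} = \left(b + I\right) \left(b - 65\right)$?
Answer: $- \frac{14477092}{475} \approx -30478.0$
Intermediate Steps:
$I = - \frac{1492}{475}$ ($I = 18 \left(- \frac{1}{25}\right) - \frac{46}{19} = - \frac{18}{25} - \frac{46}{19} = - \frac{1492}{475} \approx -3.1411$)
$Q{\left(b \right)} = \left(-65 + b\right) \left(- \frac{1492}{475} + b\right)$ ($Q{\left(b \right)} = \left(b - \frac{1492}{475}\right) \left(b - 65\right) = \left(- \frac{1492}{475} + b\right) \left(-65 + b\right) = \left(-65 + b\right) \left(- \frac{1492}{475} + b\right)$)
$-29848 + Q{\left(16 \right)} = -29848 + \left(\frac{19396}{95} + 16^{2} - \frac{517872}{475}\right) = -29848 + \left(\frac{19396}{95} + 256 - \frac{517872}{475}\right) = -29848 - \frac{299292}{475} = - \frac{14477092}{475}$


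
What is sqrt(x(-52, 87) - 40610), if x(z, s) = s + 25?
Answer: I*sqrt(40498) ≈ 201.24*I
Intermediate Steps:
x(z, s) = 25 + s
sqrt(x(-52, 87) - 40610) = sqrt((25 + 87) - 40610) = sqrt(112 - 40610) = sqrt(-40498) = I*sqrt(40498)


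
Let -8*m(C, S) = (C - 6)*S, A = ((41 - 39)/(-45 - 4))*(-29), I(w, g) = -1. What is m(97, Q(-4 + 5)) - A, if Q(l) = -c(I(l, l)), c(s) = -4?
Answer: -4575/98 ≈ -46.684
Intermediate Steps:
Q(l) = 4 (Q(l) = -1*(-4) = 4)
A = 58/49 (A = (2/(-49))*(-29) = (2*(-1/49))*(-29) = -2/49*(-29) = 58/49 ≈ 1.1837)
m(C, S) = -S*(-6 + C)/8 (m(C, S) = -(C - 6)*S/8 = -(-6 + C)*S/8 = -S*(-6 + C)/8)
m(97, Q(-4 + 5)) - A = (⅛)*4*(6 - 1*97) - 1*58/49 = (⅛)*4*(6 - 97) - 58/49 = (⅛)*4*(-91) - 58/49 = -91/2 - 58/49 = -4575/98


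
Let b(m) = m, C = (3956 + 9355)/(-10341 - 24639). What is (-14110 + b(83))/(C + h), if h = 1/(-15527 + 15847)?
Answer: 2616877120/70409 ≈ 37167.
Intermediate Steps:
C = -4437/11660 (C = 13311/(-34980) = 13311*(-1/34980) = -4437/11660 ≈ -0.38053)
h = 1/320 ≈ 0.0031250
(-14110 + b(83))/(C + h) = (-14110 + 83)/(-4437/11660 + 1/320) = -14027/(-70409/186560) = -14027*(-186560/70409) = 2616877120/70409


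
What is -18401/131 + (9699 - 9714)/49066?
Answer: -902865431/6427646 ≈ -140.47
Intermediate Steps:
-18401/131 + (9699 - 9714)/49066 = -18401*1/131 - 15*1/49066 = -18401/131 - 15/49066 = -902865431/6427646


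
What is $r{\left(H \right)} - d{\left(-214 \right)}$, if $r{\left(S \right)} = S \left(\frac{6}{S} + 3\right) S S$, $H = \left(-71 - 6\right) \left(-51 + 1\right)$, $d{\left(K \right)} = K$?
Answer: $171288810214$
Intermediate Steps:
$H = 3850$ ($H = \left(-77\right) \left(-50\right) = 3850$)
$r{\left(S \right)} = S^{3} \left(3 + \frac{6}{S}\right)$ ($r{\left(S \right)} = S \left(3 + \frac{6}{S}\right) S S = S S \left(3 + \frac{6}{S}\right) S = S^{2} \left(3 + \frac{6}{S}\right) S = S^{3} \left(3 + \frac{6}{S}\right)$)
$r{\left(H \right)} - d{\left(-214 \right)} = 3 \cdot 3850^{2} \left(2 + 3850\right) - -214 = 3 \cdot 14822500 \cdot 3852 + 214 = 171288810000 + 214 = 171288810214$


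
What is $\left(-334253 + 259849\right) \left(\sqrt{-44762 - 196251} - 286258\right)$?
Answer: $21298740232 - 74404 i \sqrt{241013} \approx 2.1299 \cdot 10^{10} - 3.6527 \cdot 10^{7} i$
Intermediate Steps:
$\left(-334253 + 259849\right) \left(\sqrt{-44762 - 196251} - 286258\right) = - 74404 \left(\sqrt{-241013} - 286258\right) = - 74404 \left(i \sqrt{241013} - 286258\right) = - 74404 \left(-286258 + i \sqrt{241013}\right) = 21298740232 - 74404 i \sqrt{241013}$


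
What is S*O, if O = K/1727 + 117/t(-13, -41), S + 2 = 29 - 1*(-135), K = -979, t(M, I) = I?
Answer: -3566916/6437 ≈ -554.13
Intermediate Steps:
S = 162 (S = -2 + (29 - 1*(-135)) = -2 + (29 + 135) = -2 + 164 = 162)
O = -22018/6437 (O = -979/1727 + 117/(-41) = -979*1/1727 + 117*(-1/41) = -89/157 - 117/41 = -22018/6437 ≈ -3.4205)
S*O = 162*(-22018/6437) = -3566916/6437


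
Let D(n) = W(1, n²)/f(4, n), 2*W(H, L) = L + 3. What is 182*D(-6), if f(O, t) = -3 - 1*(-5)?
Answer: 3549/2 ≈ 1774.5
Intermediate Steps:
f(O, t) = 2 (f(O, t) = -3 + 5 = 2)
W(H, L) = 3/2 + L/2 (W(H, L) = (L + 3)/2 = (3 + L)/2 = 3/2 + L/2)
D(n) = ¾ + n²/4 (D(n) = (3/2 + n²/2)/2 = (3/2 + n²/2)*(½) = ¾ + n²/4)
182*D(-6) = 182*(¾ + (¼)*(-6)²) = 182*(¾ + (¼)*36) = 182*(¾ + 9) = 182*(39/4) = 3549/2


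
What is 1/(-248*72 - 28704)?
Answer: -1/46560 ≈ -2.1478e-5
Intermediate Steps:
1/(-248*72 - 28704) = 1/(-17856 - 28704) = 1/(-46560) = -1/46560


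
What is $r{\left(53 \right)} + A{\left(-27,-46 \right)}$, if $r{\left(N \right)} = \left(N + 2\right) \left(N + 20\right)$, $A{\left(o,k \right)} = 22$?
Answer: $4037$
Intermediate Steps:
$r{\left(N \right)} = \left(2 + N\right) \left(20 + N\right)$
$r{\left(53 \right)} + A{\left(-27,-46 \right)} = \left(40 + 53^{2} + 22 \cdot 53\right) + 22 = \left(40 + 2809 + 1166\right) + 22 = 4015 + 22 = 4037$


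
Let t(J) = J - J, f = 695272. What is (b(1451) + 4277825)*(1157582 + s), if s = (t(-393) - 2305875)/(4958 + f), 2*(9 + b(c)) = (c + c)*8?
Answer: 115896138362165688/23341 ≈ 4.9653e+12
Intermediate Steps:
b(c) = -9 + 8*c (b(c) = -9 + ((c + c)*8)/2 = -9 + ((2*c)*8)/2 = -9 + (16*c)/2 = -9 + 8*c)
t(J) = 0
s = -153725/46682 (s = (0 - 2305875)/(4958 + 695272) = -2305875/700230 = -2305875*1/700230 = -153725/46682 ≈ -3.2930)
(b(1451) + 4277825)*(1157582 + s) = ((-9 + 8*1451) + 4277825)*(1157582 - 153725/46682) = ((-9 + 11608) + 4277825)*(54038089199/46682) = (11599 + 4277825)*(54038089199/46682) = 4289424*(54038089199/46682) = 115896138362165688/23341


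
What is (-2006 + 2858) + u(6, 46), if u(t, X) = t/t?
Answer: 853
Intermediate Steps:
u(t, X) = 1
(-2006 + 2858) + u(6, 46) = (-2006 + 2858) + 1 = 852 + 1 = 853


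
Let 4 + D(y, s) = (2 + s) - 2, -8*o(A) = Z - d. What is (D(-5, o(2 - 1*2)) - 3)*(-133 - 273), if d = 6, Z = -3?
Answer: 9541/4 ≈ 2385.3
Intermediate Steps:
o(A) = 9/8 (o(A) = -(-3 - 1*6)/8 = -(-3 - 6)/8 = -⅛*(-9) = 9/8)
D(y, s) = -4 + s (D(y, s) = -4 + ((2 + s) - 2) = -4 + s)
(D(-5, o(2 - 1*2)) - 3)*(-133 - 273) = ((-4 + 9/8) - 3)*(-133 - 273) = (-23/8 - 3)*(-406) = -47/8*(-406) = 9541/4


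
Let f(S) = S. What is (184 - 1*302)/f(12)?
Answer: -59/6 ≈ -9.8333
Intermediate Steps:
(184 - 1*302)/f(12) = (184 - 1*302)/12 = (184 - 302)*(1/12) = -118*1/12 = -59/6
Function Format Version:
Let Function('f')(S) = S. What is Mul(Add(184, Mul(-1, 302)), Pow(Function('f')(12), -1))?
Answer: Rational(-59, 6) ≈ -9.8333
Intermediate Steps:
Mul(Add(184, Mul(-1, 302)), Pow(Function('f')(12), -1)) = Mul(Add(184, Mul(-1, 302)), Pow(12, -1)) = Mul(Add(184, -302), Rational(1, 12)) = Mul(-118, Rational(1, 12)) = Rational(-59, 6)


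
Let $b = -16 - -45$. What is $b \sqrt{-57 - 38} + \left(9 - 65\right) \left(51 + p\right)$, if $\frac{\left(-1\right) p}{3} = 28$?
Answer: $1848 + 29 i \sqrt{95} \approx 1848.0 + 282.66 i$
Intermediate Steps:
$p = -84$ ($p = \left(-3\right) 28 = -84$)
$b = 29$ ($b = -16 + 45 = 29$)
$b \sqrt{-57 - 38} + \left(9 - 65\right) \left(51 + p\right) = 29 \sqrt{-57 - 38} + \left(9 - 65\right) \left(51 - 84\right) = 29 \sqrt{-95} - -1848 = 29 i \sqrt{95} + 1848 = 1848 + 29 i \sqrt{95}$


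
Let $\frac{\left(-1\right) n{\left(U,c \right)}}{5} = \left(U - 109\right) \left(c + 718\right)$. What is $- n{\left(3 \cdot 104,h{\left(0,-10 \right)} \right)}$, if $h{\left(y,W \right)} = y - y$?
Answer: $728770$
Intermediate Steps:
$h{\left(y,W \right)} = 0$
$n{\left(U,c \right)} = - 5 \left(-109 + U\right) \left(718 + c\right)$ ($n{\left(U,c \right)} = - 5 \left(U - 109\right) \left(c + 718\right) = - 5 \left(-109 + U\right) \left(718 + c\right)$)
$- n{\left(3 \cdot 104,h{\left(0,-10 \right)} \right)} = - (391310 - 3590 \cdot 3 \cdot 104 + 545 \cdot 0 - 5 \cdot 3 \cdot 104 \cdot 0) = - (391310 - 1120080 + 0 - 1560 \cdot 0) = - (391310 - 1120080 + 0 + 0) = \left(-1\right) \left(-728770\right) = 728770$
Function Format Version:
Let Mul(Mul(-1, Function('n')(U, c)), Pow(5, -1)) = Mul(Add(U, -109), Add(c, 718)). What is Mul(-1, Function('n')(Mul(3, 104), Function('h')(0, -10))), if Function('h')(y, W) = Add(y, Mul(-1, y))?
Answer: 728770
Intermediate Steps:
Function('h')(y, W) = 0
Function('n')(U, c) = Mul(-5, Add(-109, U), Add(718, c)) (Function('n')(U, c) = Mul(-5, Mul(Add(U, -109), Add(c, 718))) = Mul(-5, Mul(Add(-109, U), Add(718, c))) = Mul(-5, Add(-109, U), Add(718, c)))
Mul(-1, Function('n')(Mul(3, 104), Function('h')(0, -10))) = Mul(-1, Add(391310, Mul(-3590, Mul(3, 104)), Mul(545, 0), Mul(-5, Mul(3, 104), 0))) = Mul(-1, Add(391310, Mul(-3590, 312), 0, Mul(-5, 312, 0))) = Mul(-1, Add(391310, -1120080, 0, 0)) = Mul(-1, -728770) = 728770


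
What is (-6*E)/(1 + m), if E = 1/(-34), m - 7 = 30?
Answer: 3/646 ≈ 0.0046440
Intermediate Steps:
m = 37 (m = 7 + 30 = 37)
E = -1/34 ≈ -0.029412
(-6*E)/(1 + m) = (-6*(-1/34))/(1 + 37) = (3/17)/38 = (3/17)*(1/38) = 3/646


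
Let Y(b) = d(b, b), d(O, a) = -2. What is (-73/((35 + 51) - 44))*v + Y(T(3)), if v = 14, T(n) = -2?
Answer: -79/3 ≈ -26.333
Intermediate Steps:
Y(b) = -2
(-73/((35 + 51) - 44))*v + Y(T(3)) = -73/((35 + 51) - 44)*14 - 2 = -73/(86 - 44)*14 - 2 = -73/42*14 - 2 = -73/3 - 2 = -79/3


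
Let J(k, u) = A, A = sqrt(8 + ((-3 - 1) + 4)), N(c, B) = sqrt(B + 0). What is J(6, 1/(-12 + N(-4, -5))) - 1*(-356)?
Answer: 356 + 2*sqrt(2) ≈ 358.83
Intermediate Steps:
N(c, B) = sqrt(B)
A = 2*sqrt(2) (A = sqrt(8 + (-4 + 4)) = sqrt(8 + 0) = sqrt(8) = 2*sqrt(2) ≈ 2.8284)
J(k, u) = 2*sqrt(2)
J(6, 1/(-12 + N(-4, -5))) - 1*(-356) = 2*sqrt(2) - 1*(-356) = 2*sqrt(2) + 356 = 356 + 2*sqrt(2)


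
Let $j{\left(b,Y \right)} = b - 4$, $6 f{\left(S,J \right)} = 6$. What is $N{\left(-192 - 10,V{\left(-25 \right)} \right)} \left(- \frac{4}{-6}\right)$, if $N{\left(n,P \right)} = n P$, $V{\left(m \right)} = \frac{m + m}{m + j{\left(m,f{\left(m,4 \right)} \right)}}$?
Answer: $- \frac{10100}{81} \approx -124.69$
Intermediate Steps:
$f{\left(S,J \right)} = 1$ ($f{\left(S,J \right)} = \frac{1}{6} \cdot 6 = 1$)
$j{\left(b,Y \right)} = -4 + b$ ($j{\left(b,Y \right)} = b - 4 = -4 + b$)
$V{\left(m \right)} = \frac{2 m}{-4 + 2 m}$ ($V{\left(m \right)} = \frac{m + m}{m + \left(-4 + m\right)} = \frac{2 m}{-4 + 2 m}$)
$N{\left(n,P \right)} = P n$
$N{\left(-192 - 10,V{\left(-25 \right)} \right)} \left(- \frac{4}{-6}\right) = - \frac{25}{-2 - 25} \left(-192 - 10\right) \left(- \frac{4}{-6}\right) = - \frac{25}{-27} \left(-202\right) \left(\left(-4\right) \left(- \frac{1}{6}\right)\right) = \left(-25\right) \left(- \frac{1}{27}\right) \left(-202\right) \frac{2}{3} = \frac{25}{27} \left(-202\right) \frac{2}{3} = \left(- \frac{5050}{27}\right) \frac{2}{3} = - \frac{10100}{81}$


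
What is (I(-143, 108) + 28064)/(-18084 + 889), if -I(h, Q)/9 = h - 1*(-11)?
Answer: -29252/17195 ≈ -1.7012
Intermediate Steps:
I(h, Q) = -99 - 9*h (I(h, Q) = -9*(h - 1*(-11)) = -9*(h + 11) = -9*(11 + h) = -99 - 9*h)
(I(-143, 108) + 28064)/(-18084 + 889) = ((-99 - 9*(-143)) + 28064)/(-18084 + 889) = ((-99 + 1287) + 28064)/(-17195) = (1188 + 28064)*(-1/17195) = 29252*(-1/17195) = -29252/17195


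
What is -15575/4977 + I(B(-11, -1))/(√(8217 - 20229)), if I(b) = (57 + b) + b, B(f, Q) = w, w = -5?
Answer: -2225/711 - 47*I*√3003/6006 ≈ -3.1294 - 0.42883*I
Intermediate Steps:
B(f, Q) = -5
I(b) = 57 + 2*b
-15575/4977 + I(B(-11, -1))/(√(8217 - 20229)) = -15575/4977 + (57 + 2*(-5))/(√(8217 - 20229)) = -15575*1/4977 + (57 - 10)/(√(-12012)) = -2225/711 + 47/((2*I*√3003)) = -2225/711 + 47*(-I*√3003/6006) = -2225/711 - 47*I*√3003/6006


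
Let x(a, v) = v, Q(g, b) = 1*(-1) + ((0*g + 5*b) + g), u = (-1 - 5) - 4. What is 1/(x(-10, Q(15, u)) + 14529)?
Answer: 1/14493 ≈ 6.8999e-5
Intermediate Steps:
u = -10 (u = -6 - 4 = -10)
Q(g, b) = -1 + g + 5*b (Q(g, b) = -1 + ((0 + 5*b) + g) = -1 + (5*b + g) = -1 + (g + 5*b) = -1 + g + 5*b)
1/(x(-10, Q(15, u)) + 14529) = 1/((-1 + 15 + 5*(-10)) + 14529) = 1/((-1 + 15 - 50) + 14529) = 1/(-36 + 14529) = 1/14493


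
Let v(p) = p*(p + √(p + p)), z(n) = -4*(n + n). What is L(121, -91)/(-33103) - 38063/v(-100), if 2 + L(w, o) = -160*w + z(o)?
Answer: (-153379927*I + 2662000*√2)/(4729000*(√2 + 10*I)) ≈ -3.1688 - 0.52774*I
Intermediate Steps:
z(n) = -8*n
L(w, o) = -2 - 160*w - 8*o (L(w, o) = -2 + (-160*w - 8*o) = -2 - 160*w - 8*o)
v(p) = p*(p + √2*√p) (v(p) = p*(p + √(2*p)) = p*(p + √2*√p))
L(121, -91)/(-33103) - 38063/v(-100) = (-2 - 160*121 - 8*(-91))/(-33103) - 38063/((-100)² + √2*(-100)^(3/2)) = (-2 - 19360 + 728)*(-1/33103) - 38063/(10000 + √2*(-1000*I)) = -18634*(-1/33103) - 38063/(10000 - 1000*I*√2) = 2662/4729 - 38063/(10000 - 1000*I*√2)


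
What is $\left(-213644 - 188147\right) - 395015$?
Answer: $-796806$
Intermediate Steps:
$\left(-213644 - 188147\right) - 395015 = -401791 - 395015 = -796806$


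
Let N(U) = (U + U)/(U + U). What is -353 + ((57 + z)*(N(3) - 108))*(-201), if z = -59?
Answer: -43367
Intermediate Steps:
N(U) = 1 (N(U) = (2*U)/((2*U)) = (2*U)*(1/(2*U)) = 1)
-353 + ((57 + z)*(N(3) - 108))*(-201) = -353 + ((57 - 59)*(1 - 108))*(-201) = -353 - 2*(-107)*(-201) = -353 + 214*(-201) = -353 - 43014 = -43367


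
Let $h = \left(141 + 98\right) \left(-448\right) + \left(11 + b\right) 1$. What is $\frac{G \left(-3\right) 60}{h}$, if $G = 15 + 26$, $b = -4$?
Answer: $\frac{1476}{21413} \approx 0.06893$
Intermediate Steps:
$G = 41$
$h = -107065$ ($h = \left(141 + 98\right) \left(-448\right) + \left(11 - 4\right) 1 = 239 \left(-448\right) + 7 \cdot 1 = -107072 + 7 = -107065$)
$\frac{G \left(-3\right) 60}{h} = \frac{41 \left(-3\right) 60}{-107065} = \left(-123\right) 60 \left(- \frac{1}{107065}\right) = \left(-7380\right) \left(- \frac{1}{107065}\right) = \frac{1476}{21413}$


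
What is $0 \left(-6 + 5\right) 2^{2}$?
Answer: $0$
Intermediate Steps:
$0 \left(-6 + 5\right) 2^{2} = 0 \left(\left(-1\right) 4\right) = 0 \left(-4\right) = 0$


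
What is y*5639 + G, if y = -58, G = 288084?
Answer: -38978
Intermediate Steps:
y*5639 + G = -58*5639 + 288084 = -327062 + 288084 = -38978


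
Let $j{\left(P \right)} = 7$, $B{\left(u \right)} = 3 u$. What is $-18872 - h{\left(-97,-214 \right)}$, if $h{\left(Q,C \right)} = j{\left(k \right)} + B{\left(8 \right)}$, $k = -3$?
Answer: $-18903$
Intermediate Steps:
$h{\left(Q,C \right)} = 31$ ($h{\left(Q,C \right)} = 7 + 3 \cdot 8 = 7 + 24 = 31$)
$-18872 - h{\left(-97,-214 \right)} = -18872 - 31 = -18903$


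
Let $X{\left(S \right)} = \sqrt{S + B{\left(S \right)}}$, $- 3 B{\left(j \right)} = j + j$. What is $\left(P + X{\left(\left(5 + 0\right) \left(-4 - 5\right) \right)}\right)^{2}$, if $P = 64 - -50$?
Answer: $\left(114 + i \sqrt{15}\right)^{2} \approx 12981.0 + 883.04 i$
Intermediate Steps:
$B{\left(j \right)} = - \frac{2 j}{3}$ ($B{\left(j \right)} = - \frac{j + j}{3} = - \frac{2 j}{3}$)
$X{\left(S \right)} = \frac{\sqrt{3} \sqrt{S}}{3}$ ($X{\left(S \right)} = \sqrt{S - \frac{2 S}{3}} = \sqrt{\frac{S}{3}} = \frac{\sqrt{3} \sqrt{S}}{3}$)
$P = 114$ ($P = 64 + 50 = 114$)
$\left(P + X{\left(\left(5 + 0\right) \left(-4 - 5\right) \right)}\right)^{2} = \left(114 + \frac{\sqrt{3} \sqrt{\left(5 + 0\right) \left(-4 - 5\right)}}{3}\right)^{2} = \left(114 + \frac{\sqrt{3} \sqrt{5 \left(-9\right)}}{3}\right)^{2} = \left(114 + \frac{\sqrt{3} \sqrt{-45}}{3}\right)^{2} = \left(114 + \frac{\sqrt{3} \cdot 3 i \sqrt{5}}{3}\right)^{2} = \left(114 + i \sqrt{15}\right)^{2}$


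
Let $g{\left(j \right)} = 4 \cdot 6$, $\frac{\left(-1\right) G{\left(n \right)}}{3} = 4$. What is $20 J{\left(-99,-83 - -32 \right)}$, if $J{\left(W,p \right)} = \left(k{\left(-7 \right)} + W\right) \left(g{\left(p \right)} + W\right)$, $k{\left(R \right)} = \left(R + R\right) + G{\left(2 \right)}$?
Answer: $187500$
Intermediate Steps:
$G{\left(n \right)} = -12$ ($G{\left(n \right)} = \left(-3\right) 4 = -12$)
$g{\left(j \right)} = 24$
$k{\left(R \right)} = -12 + 2 R$ ($k{\left(R \right)} = \left(R + R\right) - 12 = 2 R - 12 = -12 + 2 R$)
$J{\left(W,p \right)} = \left(-26 + W\right) \left(24 + W\right)$ ($J{\left(W,p \right)} = \left(\left(-12 + 2 \left(-7\right)\right) + W\right) \left(24 + W\right) = \left(\left(-12 - 14\right) + W\right) \left(24 + W\right) = \left(-26 + W\right) \left(24 + W\right)$)
$20 J{\left(-99,-83 - -32 \right)} = 20 \left(-624 + \left(-99\right)^{2} - -198\right) = 20 \left(-624 + 9801 + 198\right) = 20 \cdot 9375 = 187500$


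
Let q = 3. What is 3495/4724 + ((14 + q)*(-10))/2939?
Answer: 9468725/13883836 ≈ 0.68200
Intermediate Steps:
3495/4724 + ((14 + q)*(-10))/2939 = 3495/4724 + ((14 + 3)*(-10))/2939 = 3495*(1/4724) + (17*(-10))*(1/2939) = 3495/4724 - 170*1/2939 = 3495/4724 - 170/2939 = 9468725/13883836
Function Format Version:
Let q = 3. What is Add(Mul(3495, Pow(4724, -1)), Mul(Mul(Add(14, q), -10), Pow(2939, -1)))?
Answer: Rational(9468725, 13883836) ≈ 0.68200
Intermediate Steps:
Add(Mul(3495, Pow(4724, -1)), Mul(Mul(Add(14, q), -10), Pow(2939, -1))) = Add(Mul(3495, Pow(4724, -1)), Mul(Mul(Add(14, 3), -10), Pow(2939, -1))) = Add(Mul(3495, Rational(1, 4724)), Mul(Mul(17, -10), Rational(1, 2939))) = Add(Rational(3495, 4724), Mul(-170, Rational(1, 2939))) = Add(Rational(3495, 4724), Rational(-170, 2939)) = Rational(9468725, 13883836)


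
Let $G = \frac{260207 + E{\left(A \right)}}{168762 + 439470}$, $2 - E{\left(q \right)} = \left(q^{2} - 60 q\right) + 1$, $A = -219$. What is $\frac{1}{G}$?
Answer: $\frac{202744}{66369} \approx 3.0548$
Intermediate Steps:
$E{\left(q \right)} = 1 - q^{2} + 60 q$ ($E{\left(q \right)} = 2 - \left(\left(q^{2} - 60 q\right) + 1\right) = 2 - \left(1 + q^{2} - 60 q\right) = 1 - q^{2} + 60 q$)
$G = \frac{66369}{202744}$ ($G = \frac{260207 + \left(1 - \left(-219\right)^{2} + 60 \left(-219\right)\right)}{168762 + 439470} = \frac{260207 - 61100}{608232} = \left(260207 - 61100\right) \frac{1}{608232} = 199107 \cdot \frac{1}{608232} = \frac{66369}{202744} \approx 0.32735$)
$\frac{1}{G} = \frac{1}{\frac{66369}{202744}} = \frac{202744}{66369}$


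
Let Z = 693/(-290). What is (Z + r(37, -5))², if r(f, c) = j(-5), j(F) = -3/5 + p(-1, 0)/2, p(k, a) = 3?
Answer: 46656/21025 ≈ 2.2191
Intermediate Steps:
j(F) = 9/10 (j(F) = -3/5 + 3/2 = -3*⅕ + 3*(½) = -⅗ + 3/2 = 9/10)
r(f, c) = 9/10
Z = -693/290 (Z = 693*(-1/290) = -693/290 ≈ -2.3897)
(Z + r(37, -5))² = (-693/290 + 9/10)² = (-216/145)² = 46656/21025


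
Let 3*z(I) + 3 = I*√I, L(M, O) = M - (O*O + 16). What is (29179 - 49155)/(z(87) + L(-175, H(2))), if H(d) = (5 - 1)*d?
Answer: -5113856/7631 - 579304*√87/7631 ≈ -1378.2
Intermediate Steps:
H(d) = 4*d
L(M, O) = -16 + M - O² (L(M, O) = M - (O² + 16) = M - (16 + O²) = M + (-16 - O²) = -16 + M - O²)
z(I) = -1 + I^(3/2)/3 (z(I) = -1 + (I*√I)/3 = -1 + I^(3/2)/3)
(29179 - 49155)/(z(87) + L(-175, H(2))) = (29179 - 49155)/((-1 + 87^(3/2)/3) + (-16 - 175 - (4*2)²)) = -19976/((-1 + (87*√87)/3) + (-16 - 175 - 1*8²)) = -19976/((-1 + 29*√87) + (-16 - 175 - 1*64)) = -19976/((-1 + 29*√87) + (-16 - 175 - 64)) = -19976/((-1 + 29*√87) - 255) = -19976/(-256 + 29*√87)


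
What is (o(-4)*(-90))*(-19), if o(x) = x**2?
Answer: 27360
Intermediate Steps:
(o(-4)*(-90))*(-19) = ((-4)**2*(-90))*(-19) = (16*(-90))*(-19) = -1440*(-19) = 27360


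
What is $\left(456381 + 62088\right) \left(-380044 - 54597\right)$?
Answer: $-225347884629$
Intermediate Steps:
$\left(456381 + 62088\right) \left(-380044 - 54597\right) = 518469 \left(-434641\right) = -225347884629$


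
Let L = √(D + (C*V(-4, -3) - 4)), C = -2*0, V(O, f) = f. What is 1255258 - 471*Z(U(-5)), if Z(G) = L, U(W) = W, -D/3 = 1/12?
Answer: 1255258 - 471*I*√17/2 ≈ 1.2553e+6 - 970.99*I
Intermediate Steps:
D = -¼ (D = -3/12 = -3*1/12 = -¼ ≈ -0.25000)
C = 0
L = I*√17/2 (L = √(-¼ + (0*(-3) - 4)) = √(-¼ + (0 - 4)) = √(-¼ - 4) = √(-17/4) = I*√17/2 ≈ 2.0616*I)
Z(G) = I*√17/2
1255258 - 471*Z(U(-5)) = 1255258 - 471*I*√17/2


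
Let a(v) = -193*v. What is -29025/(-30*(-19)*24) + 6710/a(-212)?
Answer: -6087745/3109616 ≈ -1.9577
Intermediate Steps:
-29025/(-30*(-19)*24) + 6710/a(-212) = -29025/(-30*(-19)*24) + 6710/((-193*(-212))) = -29025/(570*24) + 6710/40916 = -29025/13680 + 6710*(1/40916) = -29025*1/13680 + 3355/20458 = -645/304 + 3355/20458 = -6087745/3109616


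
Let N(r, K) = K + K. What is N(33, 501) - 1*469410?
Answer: -468408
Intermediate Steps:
N(r, K) = 2*K
N(33, 501) - 1*469410 = 2*501 - 1*469410 = 1002 - 469410 = -468408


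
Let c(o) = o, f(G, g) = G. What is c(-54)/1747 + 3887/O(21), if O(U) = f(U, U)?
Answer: 6789455/36687 ≈ 185.06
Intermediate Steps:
O(U) = U
c(-54)/1747 + 3887/O(21) = -54/1747 + 3887/21 = 6789455/36687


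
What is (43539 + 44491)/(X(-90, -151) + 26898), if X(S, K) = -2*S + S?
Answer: 44015/13494 ≈ 3.2618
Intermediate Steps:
X(S, K) = -S
(43539 + 44491)/(X(-90, -151) + 26898) = (43539 + 44491)/(-1*(-90) + 26898) = 88030/(90 + 26898) = 88030/26988 = 88030*(1/26988) = 44015/13494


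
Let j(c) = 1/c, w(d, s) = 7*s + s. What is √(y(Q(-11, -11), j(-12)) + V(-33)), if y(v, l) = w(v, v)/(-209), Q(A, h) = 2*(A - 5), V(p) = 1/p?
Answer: √469623/627 ≈ 1.0930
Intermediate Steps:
w(d, s) = 8*s
Q(A, h) = -10 + 2*A (Q(A, h) = 2*(-5 + A) = -10 + 2*A)
y(v, l) = -8*v/209 (y(v, l) = (8*v)/(-209) = (8*v)*(-1/209) = -8*v/209)
√(y(Q(-11, -11), j(-12)) + V(-33)) = √(-8*(-10 + 2*(-11))/209 + 1/(-33)) = √(-8*(-10 - 22)/209 - 1/33) = √(-8/209*(-32) - 1/33) = √(256/209 - 1/33) = √(749/627) = √469623/627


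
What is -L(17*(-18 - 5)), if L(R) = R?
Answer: 391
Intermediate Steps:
-L(17*(-18 - 5)) = -17*(-18 - 5) = -17*(-23) = -1*(-391) = 391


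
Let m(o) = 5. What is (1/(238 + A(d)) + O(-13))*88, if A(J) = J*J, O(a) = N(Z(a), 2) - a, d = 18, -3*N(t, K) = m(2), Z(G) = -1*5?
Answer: 840884/843 ≈ 997.49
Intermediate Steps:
Z(G) = -5
N(t, K) = -5/3 (N(t, K) = -1/3*5 = -5/3)
O(a) = -5/3 - a
A(J) = J**2
(1/(238 + A(d)) + O(-13))*88 = (1/(238 + 18**2) + (-5/3 - 1*(-13)))*88 = (1/(238 + 324) + (-5/3 + 13))*88 = (1/562 + 34/3)*88 = (19111/1686)*88 = 840884/843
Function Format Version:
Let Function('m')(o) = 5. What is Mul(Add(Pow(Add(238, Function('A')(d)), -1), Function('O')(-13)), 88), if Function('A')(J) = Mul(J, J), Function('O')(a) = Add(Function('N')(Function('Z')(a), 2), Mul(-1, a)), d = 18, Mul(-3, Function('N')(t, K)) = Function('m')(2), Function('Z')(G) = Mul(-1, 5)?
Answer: Rational(840884, 843) ≈ 997.49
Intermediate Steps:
Function('Z')(G) = -5
Function('N')(t, K) = Rational(-5, 3) (Function('N')(t, K) = Mul(Rational(-1, 3), 5) = Rational(-5, 3))
Function('O')(a) = Add(Rational(-5, 3), Mul(-1, a))
Function('A')(J) = Pow(J, 2)
Mul(Add(Pow(Add(238, Function('A')(d)), -1), Function('O')(-13)), 88) = Mul(Add(Pow(Add(238, Pow(18, 2)), -1), Add(Rational(-5, 3), Mul(-1, -13))), 88) = Mul(Add(Pow(Add(238, 324), -1), Add(Rational(-5, 3), 13)), 88) = Mul(Add(Pow(562, -1), Rational(34, 3)), 88) = Mul(Add(Rational(1, 562), Rational(34, 3)), 88) = Mul(Rational(19111, 1686), 88) = Rational(840884, 843)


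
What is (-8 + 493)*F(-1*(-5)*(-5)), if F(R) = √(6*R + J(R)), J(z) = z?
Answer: 2425*I*√7 ≈ 6415.9*I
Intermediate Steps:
F(R) = √7*√R (F(R) = √(6*R + R) = √(7*R) = √7*√R)
(-8 + 493)*F(-1*(-5)*(-5)) = (-8 + 493)*(√7*√(-1*(-5)*(-5))) = 485*(√7*√(5*(-5))) = 485*(√7*√(-25)) = 485*(√7*(5*I)) = 485*(5*I*√7) = 2425*I*√7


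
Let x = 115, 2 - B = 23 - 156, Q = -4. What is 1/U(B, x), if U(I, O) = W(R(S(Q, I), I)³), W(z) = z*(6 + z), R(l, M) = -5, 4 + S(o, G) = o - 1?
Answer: 1/14875 ≈ 6.7227e-5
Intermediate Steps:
S(o, G) = -5 + o (S(o, G) = -4 + (o - 1) = -4 + (-1 + o) = -5 + o)
B = 135 (B = 2 - (23 - 156) = 2 - 1*(-133) = 2 + 133 = 135)
U(I, O) = 14875 (U(I, O) = (-5)³*(6 + (-5)³) = -125*(6 - 125) = -125*(-119) = 14875)
1/U(B, x) = 1/14875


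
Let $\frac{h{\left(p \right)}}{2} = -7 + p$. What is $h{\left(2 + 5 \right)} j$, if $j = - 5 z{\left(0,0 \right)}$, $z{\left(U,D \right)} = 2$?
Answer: $0$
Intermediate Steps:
$j = -10$ ($j = \left(-5\right) 2 = -10$)
$h{\left(p \right)} = -14 + 2 p$ ($h{\left(p \right)} = 2 \left(-7 + p\right) = -14 + 2 p$)
$h{\left(2 + 5 \right)} j = \left(-14 + 2 \left(2 + 5\right)\right) \left(-10\right) = \left(-14 + 2 \cdot 7\right) \left(-10\right) = \left(-14 + 14\right) \left(-10\right) = 0 \left(-10\right) = 0$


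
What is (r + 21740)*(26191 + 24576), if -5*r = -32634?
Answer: 7175103178/5 ≈ 1.4350e+9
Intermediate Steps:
r = 32634/5 (r = -1/5*(-32634) = 32634/5 ≈ 6526.8)
(r + 21740)*(26191 + 24576) = (32634/5 + 21740)*(26191 + 24576) = (141334/5)*50767 = 7175103178/5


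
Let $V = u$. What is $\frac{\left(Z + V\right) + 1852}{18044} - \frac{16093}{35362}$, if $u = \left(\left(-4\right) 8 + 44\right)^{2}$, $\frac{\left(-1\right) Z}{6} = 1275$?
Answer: $- \frac{61289855}{79758991} \approx -0.76844$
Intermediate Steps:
$Z = -7650$ ($Z = \left(-6\right) 1275 = -7650$)
$u = 144$ ($u = \left(-32 + 44\right)^{2} = 12^{2} = 144$)
$V = 144$
$\frac{\left(Z + V\right) + 1852}{18044} - \frac{16093}{35362} = \frac{\left(-7650 + 144\right) + 1852}{18044} - \frac{16093}{35362} = \left(-7506 + 1852\right) \frac{1}{18044} - \frac{16093}{35362} = \left(-5654\right) \frac{1}{18044} - \frac{16093}{35362} = - \frac{2827}{9022} - \frac{16093}{35362} = - \frac{61289855}{79758991}$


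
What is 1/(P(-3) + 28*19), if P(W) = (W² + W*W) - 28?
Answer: 1/522 ≈ 0.0019157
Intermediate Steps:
P(W) = -28 + 2*W² (P(W) = (W² + W²) - 28 = 2*W² - 28 = -28 + 2*W²)
1/(P(-3) + 28*19) = 1/((-28 + 2*(-3)²) + 28*19) = 1/((-28 + 2*9) + 532) = 1/((-28 + 18) + 532) = 1/(-10 + 532) = 1/522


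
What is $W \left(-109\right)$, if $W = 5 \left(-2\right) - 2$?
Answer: $1308$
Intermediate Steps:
$W = -12$ ($W = -10 - 2 = -12$)
$W \left(-109\right) = \left(-12\right) \left(-109\right) = 1308$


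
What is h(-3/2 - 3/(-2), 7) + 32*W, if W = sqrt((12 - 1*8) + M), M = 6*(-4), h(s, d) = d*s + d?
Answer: 7 + 64*I*sqrt(5) ≈ 7.0 + 143.11*I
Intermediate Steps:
h(s, d) = d + d*s
M = -24
W = 2*I*sqrt(5) (W = sqrt((12 - 1*8) - 24) = sqrt((12 - 8) - 24) = sqrt(4 - 24) = sqrt(-20) = 2*I*sqrt(5) ≈ 4.4721*I)
h(-3/2 - 3/(-2), 7) + 32*W = 7*(1 + (-3/2 - 3/(-2))) + 32*(2*I*sqrt(5)) = 7*(1 + (-3*1/2 - 3*(-1/2))) + 64*I*sqrt(5) = 7*(1 + (-3/2 + 3/2)) + 64*I*sqrt(5) = 7*(1 + 0) + 64*I*sqrt(5) = 7*1 + 64*I*sqrt(5) = 7 + 64*I*sqrt(5)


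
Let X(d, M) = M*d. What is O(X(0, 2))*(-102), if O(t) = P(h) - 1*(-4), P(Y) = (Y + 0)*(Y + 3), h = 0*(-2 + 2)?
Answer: -408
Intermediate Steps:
h = 0 (h = 0*0 = 0)
P(Y) = Y*(3 + Y)
O(t) = 4 (O(t) = 0*(3 + 0) - 1*(-4) = 0*3 + 4 = 0 + 4 = 4)
O(X(0, 2))*(-102) = 4*(-102) = -408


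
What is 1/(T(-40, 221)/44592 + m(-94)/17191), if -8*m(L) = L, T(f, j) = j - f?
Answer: 255527024/1670269 ≈ 152.99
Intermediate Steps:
m(L) = -L/8
1/(T(-40, 221)/44592 + m(-94)/17191) = 1/((221 - 1*(-40))/44592 - ⅛*(-94)/17191) = 1/((221 + 40)*(1/44592) + (47/4)*(1/17191)) = 1/(261*(1/44592) + 47/68764) = 1/(87/14864 + 47/68764) = 1/(1670269/255527024) = 255527024/1670269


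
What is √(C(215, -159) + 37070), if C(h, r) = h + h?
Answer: 50*√15 ≈ 193.65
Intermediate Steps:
C(h, r) = 2*h
√(C(215, -159) + 37070) = √(2*215 + 37070) = √(430 + 37070) = √37500 = 50*√15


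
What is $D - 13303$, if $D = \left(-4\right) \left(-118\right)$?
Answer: $-12831$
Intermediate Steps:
$D = 472$
$D - 13303 = 472 - 13303 = -12831$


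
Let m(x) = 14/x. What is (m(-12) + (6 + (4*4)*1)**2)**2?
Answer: 8392609/36 ≈ 2.3313e+5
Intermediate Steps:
(m(-12) + (6 + (4*4)*1)**2)**2 = (14/(-12) + (6 + (4*4)*1)**2)**2 = (14*(-1/12) + (6 + 16*1)**2)**2 = (-7/6 + (6 + 16)**2)**2 = (-7/6 + 22**2)**2 = (-7/6 + 484)**2 = (2897/6)**2 = 8392609/36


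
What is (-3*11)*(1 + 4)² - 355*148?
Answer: -53365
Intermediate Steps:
(-3*11)*(1 + 4)² - 355*148 = -33*5² - 52540 = -33*25 - 52540 = -825 - 52540 = -53365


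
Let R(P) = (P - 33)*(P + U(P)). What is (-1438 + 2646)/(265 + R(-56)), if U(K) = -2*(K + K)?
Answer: -1208/14687 ≈ -0.082250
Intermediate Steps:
U(K) = -4*K
R(P) = -3*P*(-33 + P) (R(P) = (P - 33)*(P - 4*P) = (-33 + P)*(-3*P) = -3*P*(-33 + P))
(-1438 + 2646)/(265 + R(-56)) = (-1438 + 2646)/(265 + 3*(-56)*(33 - 1*(-56))) = 1208/(265 + 3*(-56)*(33 + 56)) = 1208/(265 + 3*(-56)*89) = 1208/(265 - 14952) = 1208/(-14687) = 1208*(-1/14687) = -1208/14687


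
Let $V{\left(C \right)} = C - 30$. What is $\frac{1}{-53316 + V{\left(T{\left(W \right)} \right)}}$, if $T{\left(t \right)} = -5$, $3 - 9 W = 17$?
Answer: $- \frac{1}{53351} \approx -1.8744 \cdot 10^{-5}$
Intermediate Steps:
$W = - \frac{14}{9}$ ($W = \frac{1}{3} - \frac{17}{9} = - \frac{14}{9} \approx -1.5556$)
$V{\left(C \right)} = -30 + C$ ($V{\left(C \right)} = C - 30 = -30 + C$)
$\frac{1}{-53316 + V{\left(T{\left(W \right)} \right)}} = \frac{1}{-53316 - 35} = \frac{1}{-53351} = - \frac{1}{53351}$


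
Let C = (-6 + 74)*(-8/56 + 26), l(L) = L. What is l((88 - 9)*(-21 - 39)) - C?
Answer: -45488/7 ≈ -6498.3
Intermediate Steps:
C = 12308/7 (C = 68*(-8*1/56 + 26) = 68*(-1/7 + 26) = 68*(181/7) = 12308/7 ≈ 1758.3)
l((88 - 9)*(-21 - 39)) - C = (88 - 9)*(-21 - 39) - 1*12308/7 = 79*(-60) - 12308/7 = -4740 - 12308/7 = -45488/7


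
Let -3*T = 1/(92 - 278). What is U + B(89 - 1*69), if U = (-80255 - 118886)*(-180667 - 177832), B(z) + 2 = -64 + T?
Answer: 39836651905495/558 ≈ 7.1392e+10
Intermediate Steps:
T = 1/558 (T = -1/(3*(92 - 278)) = -⅓/(-186) = -⅓*(-1/186) = 1/558 ≈ 0.0017921)
B(z) = -36827/558 (B(z) = -2 + (-64 + 1/558) = -2 - 35711/558 = -36827/558)
U = 71391849359 (U = -199141*(-358499) = 71391849359)
U + B(89 - 1*69) = 71391849359 - 36827/558 = 39836651905495/558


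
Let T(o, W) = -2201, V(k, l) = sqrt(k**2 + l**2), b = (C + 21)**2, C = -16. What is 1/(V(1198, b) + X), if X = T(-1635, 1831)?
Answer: -2201/3408572 - sqrt(1435829)/3408572 ≈ -0.00099727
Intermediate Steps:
b = 25 (b = (-16 + 21)**2 = 5**2 = 25)
X = -2201
1/(V(1198, b) + X) = 1/(sqrt(1198**2 + 25**2) - 2201) = 1/(sqrt(1435204 + 625) - 2201) = 1/(sqrt(1435829) - 2201) = 1/(-2201 + sqrt(1435829))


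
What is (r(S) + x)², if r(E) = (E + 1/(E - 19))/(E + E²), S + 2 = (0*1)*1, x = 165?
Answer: 47430769/1764 ≈ 26888.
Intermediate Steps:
S = -2 (S = -2 + (0*1)*1 = -2 + 0*1 = -2 + 0 = -2)
r(E) = (E + 1/(-19 + E))/(E + E²)
(r(S) + x)² = ((-1 - 1*(-2)² + 19*(-2))/((-2)*(19 - 1*(-2)² + 18*(-2))) + 165)² = (-(-1 - 1*4 - 38)/(2*(19 - 1*4 - 36)) + 165)² = (-(-1 - 4 - 38)/(2*(19 - 4 - 36)) + 165)² = (-½*(-43)/(-21) + 165)² = (-½*(-1/21)*(-43) + 165)² = (-43/42 + 165)² = (6887/42)² = 47430769/1764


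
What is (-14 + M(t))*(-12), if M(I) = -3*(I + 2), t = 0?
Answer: 240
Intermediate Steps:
M(I) = -6 - 3*I (M(I) = -3*(2 + I) = -6 - 3*I)
(-14 + M(t))*(-12) = (-14 + (-6 - 3*0))*(-12) = (-14 + (-6 + 0))*(-12) = (-14 - 6)*(-12) = -20*(-12) = 240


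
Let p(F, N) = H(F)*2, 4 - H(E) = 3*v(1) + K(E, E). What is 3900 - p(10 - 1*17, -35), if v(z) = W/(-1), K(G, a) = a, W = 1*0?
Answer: 3878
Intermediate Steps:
W = 0
v(z) = 0 (v(z) = 0/(-1) = 0*(-1) = 0)
H(E) = 4 - E (H(E) = 4 - (3*0 + E) = 4 - (0 + E) = 4 - E)
p(F, N) = 8 - 2*F (p(F, N) = (4 - F)*2 = 8 - 2*F)
3900 - p(10 - 1*17, -35) = 3900 - (8 - 2*(10 - 1*17)) = 3900 - (8 - 2*(10 - 17)) = 3900 - (8 - 2*(-7)) = 3900 - (8 + 14) = 3900 - 1*22 = 3900 - 22 = 3878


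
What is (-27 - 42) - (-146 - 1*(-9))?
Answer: 68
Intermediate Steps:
(-27 - 42) - (-146 - 1*(-9)) = -69 - (-146 + 9) = -69 - 1*(-137) = -69 + 137 = 68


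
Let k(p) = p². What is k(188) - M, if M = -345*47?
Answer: 51559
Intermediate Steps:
M = -16215
k(188) - M = 188² - 1*(-16215) = 35344 + 16215 = 51559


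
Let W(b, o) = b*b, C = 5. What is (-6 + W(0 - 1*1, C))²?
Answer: 25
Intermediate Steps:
W(b, o) = b²
(-6 + W(0 - 1*1, C))² = (-6 + (0 - 1*1)²)² = (-6 + (0 - 1)²)² = (-6 + (-1)²)² = (-6 + 1)² = (-5)² = 25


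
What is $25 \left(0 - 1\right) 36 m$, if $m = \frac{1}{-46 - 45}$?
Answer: $\frac{900}{91} \approx 9.8901$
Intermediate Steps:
$m = - \frac{1}{91}$ ($m = \frac{1}{-91} = - \frac{1}{91} \approx -0.010989$)
$25 \left(0 - 1\right) 36 m = 25 \left(0 - 1\right) 36 \left(- \frac{1}{91}\right) = 25 \left(-1\right) 36 \left(- \frac{1}{91}\right) = \left(-25\right) 36 \left(- \frac{1}{91}\right) = \left(-900\right) \left(- \frac{1}{91}\right) = \frac{900}{91}$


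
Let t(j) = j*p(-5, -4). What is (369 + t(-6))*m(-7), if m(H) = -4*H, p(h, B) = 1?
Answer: 10164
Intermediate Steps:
t(j) = j (t(j) = j*1 = j)
(369 + t(-6))*m(-7) = (369 - 6)*(-4*(-7)) = 363*28 = 10164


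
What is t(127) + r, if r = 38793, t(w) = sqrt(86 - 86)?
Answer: 38793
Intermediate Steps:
t(w) = 0 (t(w) = sqrt(0) = 0)
t(127) + r = 0 + 38793 = 38793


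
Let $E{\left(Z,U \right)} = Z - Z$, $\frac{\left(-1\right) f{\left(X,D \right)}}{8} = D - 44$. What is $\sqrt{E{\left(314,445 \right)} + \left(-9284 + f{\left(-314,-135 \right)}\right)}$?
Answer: $2 i \sqrt{1963} \approx 88.612 i$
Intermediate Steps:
$f{\left(X,D \right)} = 352 - 8 D$ ($f{\left(X,D \right)} = - 8 \left(D - 44\right) = - 8 \left(-44 + D\right) = 352 - 8 D$)
$E{\left(Z,U \right)} = 0$
$\sqrt{E{\left(314,445 \right)} + \left(-9284 + f{\left(-314,-135 \right)}\right)} = \sqrt{0 + \left(-9284 + \left(352 - -1080\right)\right)} = \sqrt{0 + \left(-9284 + \left(352 + 1080\right)\right)} = \sqrt{0 + \left(-9284 + 1432\right)} = \sqrt{0 - 7852} = \sqrt{-7852} = 2 i \sqrt{1963}$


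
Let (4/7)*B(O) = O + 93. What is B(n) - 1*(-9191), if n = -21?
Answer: 9317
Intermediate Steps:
B(O) = 651/4 + 7*O/4 (B(O) = 7*(O + 93)/4 = 7*(93 + O)/4 = 651/4 + 7*O/4)
B(n) - 1*(-9191) = (651/4 + (7/4)*(-21)) - 1*(-9191) = (651/4 - 147/4) + 9191 = 126 + 9191 = 9317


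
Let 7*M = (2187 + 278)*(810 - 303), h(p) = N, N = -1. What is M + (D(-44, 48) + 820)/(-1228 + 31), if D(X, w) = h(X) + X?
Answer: 213707330/1197 ≈ 1.7854e+5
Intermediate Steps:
h(p) = -1
M = 1249755/7 (M = ((2187 + 278)*(810 - 303))/7 = (2465*507)/7 = (⅐)*1249755 = 1249755/7 ≈ 1.7854e+5)
D(X, w) = -1 + X
M + (D(-44, 48) + 820)/(-1228 + 31) = 1249755/7 + ((-1 - 44) + 820)/(-1228 + 31) = 1249755/7 + (-45 + 820)/(-1197) = 1249755/7 + 775*(-1/1197) = 1249755/7 - 775/1197 = 213707330/1197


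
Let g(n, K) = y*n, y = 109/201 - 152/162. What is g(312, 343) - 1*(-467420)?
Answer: 845339284/1809 ≈ 4.6730e+5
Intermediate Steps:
y = -2149/5427 (y = 109*(1/201) - 152*1/162 = 109/201 - 76/81 = -2149/5427 ≈ -0.39598)
g(n, K) = -2149*n/5427
g(312, 343) - 1*(-467420) = -2149/5427*312 - 1*(-467420) = -223496/1809 + 467420 = 845339284/1809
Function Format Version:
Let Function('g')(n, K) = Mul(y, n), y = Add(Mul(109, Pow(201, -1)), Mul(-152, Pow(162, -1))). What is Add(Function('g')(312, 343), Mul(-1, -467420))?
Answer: Rational(845339284, 1809) ≈ 4.6730e+5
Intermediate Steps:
y = Rational(-2149, 5427) (y = Add(Mul(109, Rational(1, 201)), Mul(-152, Rational(1, 162))) = Add(Rational(109, 201), Rational(-76, 81)) = Rational(-2149, 5427) ≈ -0.39598)
Function('g')(n, K) = Mul(Rational(-2149, 5427), n)
Add(Function('g')(312, 343), Mul(-1, -467420)) = Add(Mul(Rational(-2149, 5427), 312), Mul(-1, -467420)) = Add(Rational(-223496, 1809), 467420) = Rational(845339284, 1809)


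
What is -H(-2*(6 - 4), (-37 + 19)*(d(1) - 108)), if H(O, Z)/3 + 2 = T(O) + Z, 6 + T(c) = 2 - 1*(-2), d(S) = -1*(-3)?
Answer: -5658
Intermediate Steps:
d(S) = 3
T(c) = -2 (T(c) = -6 + (2 - 1*(-2)) = -6 + (2 + 2) = -6 + 4 = -2)
H(O, Z) = -12 + 3*Z (H(O, Z) = -6 + 3*(-2 + Z) = -6 + (-6 + 3*Z) = -12 + 3*Z)
-H(-2*(6 - 4), (-37 + 19)*(d(1) - 108)) = -(-12 + 3*((-37 + 19)*(3 - 108))) = -(-12 + 3*(-18*(-105))) = -(-12 + 3*1890) = -(-12 + 5670) = -1*5658 = -5658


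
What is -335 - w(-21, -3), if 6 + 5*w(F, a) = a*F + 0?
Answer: -1732/5 ≈ -346.40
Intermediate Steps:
w(F, a) = -6/5 + F*a/5 (w(F, a) = -6/5 + (a*F + 0)/5 = -6/5 + (F*a + 0)/5 = -6/5 + (F*a)/5 = -6/5 + F*a/5)
-335 - w(-21, -3) = -335 - (-6/5 + (1/5)*(-21)*(-3)) = -335 - (-6/5 + 63/5) = -335 - 1*57/5 = -335 - 57/5 = -1732/5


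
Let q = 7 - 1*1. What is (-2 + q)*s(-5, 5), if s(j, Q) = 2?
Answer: 8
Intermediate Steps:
q = 6 (q = 7 - 1 = 6)
(-2 + q)*s(-5, 5) = (-2 + 6)*2 = 4*2 = 8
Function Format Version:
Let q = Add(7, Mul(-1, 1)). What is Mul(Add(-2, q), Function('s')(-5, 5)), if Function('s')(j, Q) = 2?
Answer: 8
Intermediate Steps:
q = 6 (q = Add(7, -1) = 6)
Mul(Add(-2, q), Function('s')(-5, 5)) = Mul(Add(-2, 6), 2) = Mul(4, 2) = 8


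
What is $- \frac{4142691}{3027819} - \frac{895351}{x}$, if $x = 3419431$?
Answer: $- \frac{330913858790}{203008199039} \approx -1.6301$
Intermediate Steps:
$- \frac{4142691}{3027819} - \frac{895351}{x} = - \frac{4142691}{3027819} - \frac{895351}{3419431} = \left(-4142691\right) \frac{1}{3027819} - \frac{895351}{3419431} = - \frac{1380897}{1009273} - \frac{895351}{3419431} = - \frac{330913858790}{203008199039}$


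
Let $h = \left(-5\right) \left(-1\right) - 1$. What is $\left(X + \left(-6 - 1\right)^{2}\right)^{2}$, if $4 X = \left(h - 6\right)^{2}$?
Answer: $2500$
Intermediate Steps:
$h = 4$ ($h = 5 - 1 = 4$)
$X = 1$ ($X = \frac{\left(4 - 6\right)^{2}}{4} = \frac{\left(-2\right)^{2}}{4} = \frac{1}{4} \cdot 4 = 1$)
$\left(X + \left(-6 - 1\right)^{2}\right)^{2} = \left(1 + \left(-6 - 1\right)^{2}\right)^{2} = \left(1 + \left(-7\right)^{2}\right)^{2} = \left(1 + 49\right)^{2} = 50^{2} = 2500$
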